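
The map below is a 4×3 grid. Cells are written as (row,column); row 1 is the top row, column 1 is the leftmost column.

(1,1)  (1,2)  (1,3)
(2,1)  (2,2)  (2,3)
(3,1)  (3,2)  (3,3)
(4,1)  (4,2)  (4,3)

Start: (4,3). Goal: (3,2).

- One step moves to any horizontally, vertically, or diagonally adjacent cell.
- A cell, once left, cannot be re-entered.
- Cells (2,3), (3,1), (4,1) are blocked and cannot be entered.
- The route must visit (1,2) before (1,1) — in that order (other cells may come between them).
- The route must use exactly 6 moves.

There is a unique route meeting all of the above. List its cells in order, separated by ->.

(4,3) -> (3,3) -> (2,2) -> (1,2) -> (1,1) -> (2,1) -> (3,2)

The waypoints must appear in the order (1,2), (1,1), with no cell reused.
Route from (4,3): up to (3,3), up-left to (2,2), up to (1,2), left to (1,1), down to (2,1), down-right to (3,2) — 6 moves in all.
Check: order respected ((1,2) at step 3, (1,1) at step 4); 6 moves as required.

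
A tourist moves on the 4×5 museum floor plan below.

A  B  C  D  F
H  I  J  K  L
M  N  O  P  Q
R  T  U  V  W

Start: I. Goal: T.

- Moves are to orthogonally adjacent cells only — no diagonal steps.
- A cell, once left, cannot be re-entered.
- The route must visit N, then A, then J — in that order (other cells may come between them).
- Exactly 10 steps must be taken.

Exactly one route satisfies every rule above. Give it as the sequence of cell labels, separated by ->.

I -> N -> M -> H -> A -> B -> C -> J -> O -> U -> T

The waypoints must appear in the order N, A, J, with no cell reused.
Route from I: down 1 to N, left 1 to M, up 2 to A, right 2 to C, down 3 to U, left 1 to T — 10 moves in all.
Check: order respected (N at step 1, A at step 4, J at step 7); 10 moves as required.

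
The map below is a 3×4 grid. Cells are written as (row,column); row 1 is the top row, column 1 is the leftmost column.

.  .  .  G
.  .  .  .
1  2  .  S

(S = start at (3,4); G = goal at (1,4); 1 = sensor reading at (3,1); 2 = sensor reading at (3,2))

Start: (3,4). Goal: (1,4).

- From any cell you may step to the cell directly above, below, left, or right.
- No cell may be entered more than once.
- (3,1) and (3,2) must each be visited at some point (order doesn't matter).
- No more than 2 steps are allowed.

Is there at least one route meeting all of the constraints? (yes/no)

no

Even ignoring the no-revisit rule, getting from (3,4) to (1,4), taking the cheapest ordering (3,4) → (3,1) → (3,2) → (1,4) needs at least 3 + 1 + 4 = 8 moves (Manhattan distance per leg), which exceeds the 2-move limit.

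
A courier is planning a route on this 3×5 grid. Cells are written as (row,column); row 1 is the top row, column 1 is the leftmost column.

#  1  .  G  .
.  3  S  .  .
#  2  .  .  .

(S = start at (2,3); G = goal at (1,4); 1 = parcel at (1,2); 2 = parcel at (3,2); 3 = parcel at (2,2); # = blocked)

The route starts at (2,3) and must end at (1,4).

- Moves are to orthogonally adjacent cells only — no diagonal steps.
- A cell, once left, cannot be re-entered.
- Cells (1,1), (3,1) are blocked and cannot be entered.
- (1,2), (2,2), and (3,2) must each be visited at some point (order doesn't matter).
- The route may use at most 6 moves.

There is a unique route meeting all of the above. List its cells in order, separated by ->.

(2,3) -> (3,3) -> (3,2) -> (2,2) -> (1,2) -> (1,3) -> (1,4)

The budget equals the shortest possible length, so every move has to be on a shortest route through the required cells.
Route from (2,3): down to (3,3), left to (3,2), 2× up (reaching (1,2)), 2× right (reaching (1,4)) — 6 moves in all.
Check: all required cells visited; 6 ≤ 6 moves.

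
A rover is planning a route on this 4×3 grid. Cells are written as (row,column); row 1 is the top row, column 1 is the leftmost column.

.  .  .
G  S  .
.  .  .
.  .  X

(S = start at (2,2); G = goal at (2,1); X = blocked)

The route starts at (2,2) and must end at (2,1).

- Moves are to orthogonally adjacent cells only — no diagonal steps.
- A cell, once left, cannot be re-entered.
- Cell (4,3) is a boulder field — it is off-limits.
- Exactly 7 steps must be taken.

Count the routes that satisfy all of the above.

3

Need simple routes of exactly 7 moves from (2,2) to (2,1) (Manhattan distance 1, so 3 moves are spent on a detour and 3 undoing it).
Enumerating: (2,2) (1,2) (1,3) (2,3) (3,3) (3,2) (3,1) (2,1) | (2,2) (3,2) (3,3) (2,3) (1,3) (1,2) (1,1) (2,1) | (2,2) (2,3) (3,3) (3,2) (4,2) (4,1) (3,1) (2,1).
That gives 3 routes.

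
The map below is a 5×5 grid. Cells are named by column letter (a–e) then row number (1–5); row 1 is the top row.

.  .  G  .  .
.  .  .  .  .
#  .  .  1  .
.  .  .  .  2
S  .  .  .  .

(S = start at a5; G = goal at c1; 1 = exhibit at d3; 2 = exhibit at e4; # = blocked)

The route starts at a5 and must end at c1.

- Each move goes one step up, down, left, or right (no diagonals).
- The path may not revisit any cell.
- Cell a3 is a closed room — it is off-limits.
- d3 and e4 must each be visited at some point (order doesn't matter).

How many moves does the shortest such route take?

10

Any route passes through d3 and e4 in some order between a5 and c1. Summing Manhattan distances along each leg and taking the cheapest ordering (a5 → e4 → d3 → c1) gives a lower bound of 5 + 2 + 3 = 10 moves.
A route of 10 moves achieves this: a5 → a4 → b4 → c4 → d4 → e4 → e3 → d3 → d2 → d1 → c1.
Since 10 matches the lower bound, it is optimal.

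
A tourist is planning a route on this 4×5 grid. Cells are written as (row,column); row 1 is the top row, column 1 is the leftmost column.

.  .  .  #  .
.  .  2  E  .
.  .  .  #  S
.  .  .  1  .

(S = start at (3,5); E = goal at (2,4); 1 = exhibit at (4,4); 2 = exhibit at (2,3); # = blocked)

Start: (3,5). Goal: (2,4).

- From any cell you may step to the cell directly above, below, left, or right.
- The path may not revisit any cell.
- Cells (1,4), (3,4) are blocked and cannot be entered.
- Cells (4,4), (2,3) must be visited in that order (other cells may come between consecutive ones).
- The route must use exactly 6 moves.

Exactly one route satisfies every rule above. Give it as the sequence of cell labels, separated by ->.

(3,5) -> (4,5) -> (4,4) -> (4,3) -> (3,3) -> (2,3) -> (2,4)

The waypoints must appear in the order (4,4), (2,3), with no cell reused.
Route from (3,5): down to (4,5), 2× left (reaching (4,3)), 2× up (reaching (2,3)), right to (2,4) — 6 moves in all.
Check: order respected (1 at step 2, 2 at step 5); 6 moves as required.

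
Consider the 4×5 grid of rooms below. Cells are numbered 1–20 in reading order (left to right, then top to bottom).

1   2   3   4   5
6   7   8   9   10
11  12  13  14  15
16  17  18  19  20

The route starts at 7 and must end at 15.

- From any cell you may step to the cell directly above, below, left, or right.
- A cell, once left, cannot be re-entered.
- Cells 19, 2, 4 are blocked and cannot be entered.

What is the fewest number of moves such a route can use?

4

The Manhattan distance from 7 to 15 is |2−3| + |2−5| = 4, so at least 4 moves are needed.
A route of 4 moves achieves this: 7 → 12 → 13 → 14 → 15.
Since 4 matches the lower bound, it is optimal.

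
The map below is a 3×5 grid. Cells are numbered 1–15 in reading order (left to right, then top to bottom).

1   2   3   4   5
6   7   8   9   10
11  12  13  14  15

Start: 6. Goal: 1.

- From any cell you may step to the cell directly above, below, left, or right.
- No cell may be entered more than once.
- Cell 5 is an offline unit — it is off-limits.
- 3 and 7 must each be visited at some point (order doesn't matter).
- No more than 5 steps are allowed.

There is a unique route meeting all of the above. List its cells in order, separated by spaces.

The budget equals the shortest possible length, so every move has to be on a shortest route through the required cells.
Route from 6: 2× right (reaching 8), up to 3, 2× left (reaching 1) — 5 moves in all.
Check: all required cells visited; 5 ≤ 5 moves.

6 7 8 3 2 1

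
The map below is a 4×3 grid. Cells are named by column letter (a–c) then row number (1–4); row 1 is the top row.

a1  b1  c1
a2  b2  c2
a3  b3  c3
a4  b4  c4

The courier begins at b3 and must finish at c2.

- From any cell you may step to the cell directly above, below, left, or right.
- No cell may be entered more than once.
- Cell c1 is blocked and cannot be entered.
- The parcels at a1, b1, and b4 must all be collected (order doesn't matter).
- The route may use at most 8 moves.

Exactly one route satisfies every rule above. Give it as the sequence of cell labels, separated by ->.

b3 -> b4 -> a4 -> a3 -> a2 -> a1 -> b1 -> b2 -> c2

The budget equals the shortest possible length, so every move has to be on a shortest route through the required cells.
Route from b3: down 1 to b4, left 1 to a4, up 3 to a1, right 1 to b1, down 1 to b2, right 1 to c2 — 8 moves in all.
Check: all required cells visited; 8 ≤ 8 moves.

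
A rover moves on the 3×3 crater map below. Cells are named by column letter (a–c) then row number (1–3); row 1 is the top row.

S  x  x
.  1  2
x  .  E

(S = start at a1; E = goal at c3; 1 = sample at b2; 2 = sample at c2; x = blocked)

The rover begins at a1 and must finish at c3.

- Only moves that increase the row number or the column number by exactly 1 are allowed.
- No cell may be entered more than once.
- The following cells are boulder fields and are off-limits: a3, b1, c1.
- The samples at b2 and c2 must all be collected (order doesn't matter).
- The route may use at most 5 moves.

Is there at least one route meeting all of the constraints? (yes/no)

yes

One route that works: a1 → a2 → b2 → c2 → c3.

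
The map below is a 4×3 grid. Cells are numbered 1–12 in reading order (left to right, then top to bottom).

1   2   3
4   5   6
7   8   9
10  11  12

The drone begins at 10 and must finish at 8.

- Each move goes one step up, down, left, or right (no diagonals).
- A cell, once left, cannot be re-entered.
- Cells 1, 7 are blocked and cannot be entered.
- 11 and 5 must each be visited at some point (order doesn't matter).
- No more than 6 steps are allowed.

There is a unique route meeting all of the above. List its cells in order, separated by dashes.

Any route must reach 11 and 5 and still end at 8 within 6 moves, so the order of the required stops is forced.
Route from 10: right 2 to 12, up 2 to 6, left 1 to 5, down 1 to 8 — 6 moves in all.
Check: all required cells visited; 6 ≤ 6 moves.

10 - 11 - 12 - 9 - 6 - 5 - 8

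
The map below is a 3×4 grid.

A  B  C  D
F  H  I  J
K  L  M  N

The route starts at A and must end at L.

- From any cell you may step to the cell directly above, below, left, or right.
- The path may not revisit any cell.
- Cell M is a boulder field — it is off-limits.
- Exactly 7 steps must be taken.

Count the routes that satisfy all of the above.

Need simple routes of exactly 7 moves from A to L (Manhattan distance 3, so 2 moves are spent on a detour and 2 undoing it).
Enumerating: A B C I H F K L | A B C D J I H L.
That gives 2 routes.

2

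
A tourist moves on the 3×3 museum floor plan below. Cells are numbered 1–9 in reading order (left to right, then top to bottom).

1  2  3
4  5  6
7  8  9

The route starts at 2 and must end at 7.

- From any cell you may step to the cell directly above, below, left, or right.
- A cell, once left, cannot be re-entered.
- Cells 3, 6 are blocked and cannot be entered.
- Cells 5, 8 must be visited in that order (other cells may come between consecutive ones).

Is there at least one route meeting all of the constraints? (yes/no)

One route that works: 2 → 5 → 8 → 7.

yes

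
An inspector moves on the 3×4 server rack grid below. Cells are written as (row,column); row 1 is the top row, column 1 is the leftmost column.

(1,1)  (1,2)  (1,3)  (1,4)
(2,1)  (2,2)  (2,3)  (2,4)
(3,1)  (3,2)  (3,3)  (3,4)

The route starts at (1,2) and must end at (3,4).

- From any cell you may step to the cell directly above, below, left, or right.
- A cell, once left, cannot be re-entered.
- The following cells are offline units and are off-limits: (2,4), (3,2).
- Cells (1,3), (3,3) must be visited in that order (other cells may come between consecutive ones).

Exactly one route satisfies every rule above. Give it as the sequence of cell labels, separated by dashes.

The waypoints must appear in the order (1,3), (3,3), with no cell reused.
Route from (1,2): right 1 to (1,3), down 2 to (3,3), right 1 to (3,4) — 4 moves in all.
Check: order respected ((1,3) at step 1, (3,3) at step 3).

(1,2) - (1,3) - (2,3) - (3,3) - (3,4)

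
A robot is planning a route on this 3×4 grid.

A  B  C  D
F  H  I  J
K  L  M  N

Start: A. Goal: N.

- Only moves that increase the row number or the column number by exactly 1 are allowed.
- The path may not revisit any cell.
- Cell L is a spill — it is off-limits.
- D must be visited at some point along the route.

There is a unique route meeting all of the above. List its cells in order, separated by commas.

Moves only go right or down, so the column and row indices never decrease.
Route from A: right 3 to D, down 2 to N — 5 moves in all.
Check: all required cells visited.

A, B, C, D, J, N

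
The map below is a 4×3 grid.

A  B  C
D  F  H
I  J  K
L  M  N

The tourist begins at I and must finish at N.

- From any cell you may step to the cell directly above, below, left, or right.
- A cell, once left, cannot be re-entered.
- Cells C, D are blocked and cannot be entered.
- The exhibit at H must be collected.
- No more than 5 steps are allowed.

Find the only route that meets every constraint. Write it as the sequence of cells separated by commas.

The 5-move cap with required stops at H leaves no slack for detours.
Route from I: right to J, up to F, right to H, 2× down (reaching N) — 5 moves in all.
Check: all required cells visited; 5 ≤ 5 moves.

I, J, F, H, K, N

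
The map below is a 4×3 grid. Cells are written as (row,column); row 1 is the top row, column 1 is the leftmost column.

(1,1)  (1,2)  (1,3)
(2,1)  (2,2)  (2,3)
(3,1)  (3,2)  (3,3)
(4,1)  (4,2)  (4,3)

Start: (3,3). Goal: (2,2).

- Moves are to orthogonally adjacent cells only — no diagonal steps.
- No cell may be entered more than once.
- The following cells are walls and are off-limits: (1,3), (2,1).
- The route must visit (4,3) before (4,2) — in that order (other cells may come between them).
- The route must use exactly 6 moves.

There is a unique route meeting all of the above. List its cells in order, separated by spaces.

The waypoints must appear in the order (4,3), (4,2), with no cell reused.
Route from (3,3): down to (4,3), 2× left (reaching (4,1)), up to (3,1), right to (3,2), up to (2,2) — 6 moves in all.
Check: order respected ((4,3) at step 1, (4,2) at step 2); 6 moves as required.

(3,3) (4,3) (4,2) (4,1) (3,1) (3,2) (2,2)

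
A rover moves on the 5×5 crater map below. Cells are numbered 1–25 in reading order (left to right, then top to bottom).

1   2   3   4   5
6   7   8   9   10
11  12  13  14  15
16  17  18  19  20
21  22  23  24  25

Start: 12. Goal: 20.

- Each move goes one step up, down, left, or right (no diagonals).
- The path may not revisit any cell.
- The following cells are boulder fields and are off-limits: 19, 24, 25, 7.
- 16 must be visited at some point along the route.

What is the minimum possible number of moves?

Any route passes through 16 somewhere between 12 and 20. Summing Manhattan distances along the two legs (12 → 16 → 20) gives a lower bound of 2 + 4 = 6 moves.
That bound ignores the blocked cells. Measuring each leg by the fewest moves that actually steer around them (12→16: 2; 16→20: 6) raises the lower bound to 8.
A route of 8 moves exists: 12 → 11 → 16 → 17 → 18 → 13 → 14 → 15 → 20.
Since 8 matches that lower bound, it is optimal.

8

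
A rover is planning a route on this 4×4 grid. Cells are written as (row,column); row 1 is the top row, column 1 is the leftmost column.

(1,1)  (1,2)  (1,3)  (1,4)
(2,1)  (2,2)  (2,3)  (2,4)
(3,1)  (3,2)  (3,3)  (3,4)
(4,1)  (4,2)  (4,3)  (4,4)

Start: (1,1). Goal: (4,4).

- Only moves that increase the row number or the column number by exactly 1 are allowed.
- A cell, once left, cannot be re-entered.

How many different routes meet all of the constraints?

A right/down-only route from (1,1) to (4,4) makes exactly 3 down-moves and 3 right-moves in some order.
With no other constraints that would be C(6,3) = 20 routes.
That gives 20 routes.

20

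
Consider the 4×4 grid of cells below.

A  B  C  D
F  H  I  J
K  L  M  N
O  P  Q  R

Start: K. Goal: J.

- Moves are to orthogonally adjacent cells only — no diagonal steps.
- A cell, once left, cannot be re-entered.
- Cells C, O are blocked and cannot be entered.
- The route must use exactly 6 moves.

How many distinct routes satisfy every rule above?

9

Need simple routes of exactly 6 moves from K to J (Manhattan distance 4, so 1 moves are spent on a detour and 1 undoing it).
Branch systematically from the start, pruning whenever the remaining move budget drops below the Manhattan distance to J or differs from it in parity. Grouping the completions by first move — via F: 4; via L: 5 — and summing: 4 + 5 = 9.
That gives 9 routes.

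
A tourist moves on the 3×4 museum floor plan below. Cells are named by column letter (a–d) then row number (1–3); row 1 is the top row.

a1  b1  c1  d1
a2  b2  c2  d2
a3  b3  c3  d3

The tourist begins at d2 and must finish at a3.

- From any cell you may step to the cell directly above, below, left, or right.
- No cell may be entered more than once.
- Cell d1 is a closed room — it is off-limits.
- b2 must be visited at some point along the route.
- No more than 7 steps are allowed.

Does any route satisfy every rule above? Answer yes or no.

yes

One route that works: d2 → c2 → b2 → b3 → a3.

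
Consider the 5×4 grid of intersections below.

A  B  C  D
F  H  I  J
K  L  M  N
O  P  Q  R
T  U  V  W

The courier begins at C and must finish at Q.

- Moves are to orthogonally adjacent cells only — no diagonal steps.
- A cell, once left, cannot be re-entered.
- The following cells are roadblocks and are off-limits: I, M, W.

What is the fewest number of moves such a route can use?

The Manhattan distance from C to Q is |1−4| + |3−3| = 3, so at least 3 moves are needed.
That bound ignores the blocked cells. Measuring each leg by the fewest moves that actually steer around them (C→Q: 5) raises the lower bound to 5.
A route of 5 moves exists: C → B → H → L → P → Q.
Since 5 matches that lower bound, it is optimal.

5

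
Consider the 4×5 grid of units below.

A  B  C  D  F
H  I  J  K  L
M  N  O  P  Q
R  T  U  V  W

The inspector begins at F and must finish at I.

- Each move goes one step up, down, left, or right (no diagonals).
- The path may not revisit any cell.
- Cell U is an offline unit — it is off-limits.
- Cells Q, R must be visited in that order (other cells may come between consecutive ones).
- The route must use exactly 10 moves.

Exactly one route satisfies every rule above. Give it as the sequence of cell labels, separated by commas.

The waypoints must appear in the order Q, R, with no cell reused.
Route from F: down 2 to Q, left 3 to N, down 1 to T, left 1 to R, up 2 to H, right 1 to I — 10 moves in all.
Check: order respected (Q at step 2, R at step 7); 10 moves as required.

F, L, Q, P, O, N, T, R, M, H, I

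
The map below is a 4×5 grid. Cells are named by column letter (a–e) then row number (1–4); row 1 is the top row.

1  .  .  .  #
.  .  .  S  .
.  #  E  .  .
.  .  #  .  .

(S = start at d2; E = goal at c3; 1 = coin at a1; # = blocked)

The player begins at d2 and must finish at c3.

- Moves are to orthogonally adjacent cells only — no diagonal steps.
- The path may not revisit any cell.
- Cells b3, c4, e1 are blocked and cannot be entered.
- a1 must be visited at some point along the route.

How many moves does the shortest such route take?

8

Any route passes through a1 somewhere between d2 and c3. Summing Manhattan distances along the two legs (d2 → a1 → c3) gives a lower bound of 4 + 4 = 8 moves.
A route of 8 moves achieves this: d2 → d1 → c1 → b1 → a1 → a2 → b2 → c2 → c3.
Since 8 matches the lower bound, it is optimal.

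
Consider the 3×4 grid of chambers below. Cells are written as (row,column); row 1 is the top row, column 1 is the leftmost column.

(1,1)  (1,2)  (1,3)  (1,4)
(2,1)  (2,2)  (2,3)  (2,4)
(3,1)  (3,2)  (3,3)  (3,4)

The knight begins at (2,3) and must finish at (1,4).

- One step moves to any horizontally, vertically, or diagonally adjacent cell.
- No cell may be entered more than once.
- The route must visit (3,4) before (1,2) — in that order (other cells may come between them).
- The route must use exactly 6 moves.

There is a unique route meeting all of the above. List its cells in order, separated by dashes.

(2,3) - (3,4) - (3,3) - (2,2) - (1,2) - (1,3) - (1,4)

The waypoints must appear in the order (3,4), (1,2), with no cell reused.
Route from (2,3): down-right 1 to (3,4), left 1 to (3,3), up-left 1 to (2,2), up 1 to (1,2), right 2 to (1,4) — 6 moves in all.
Check: order respected ((3,4) at step 1, (1,2) at step 4); 6 moves as required.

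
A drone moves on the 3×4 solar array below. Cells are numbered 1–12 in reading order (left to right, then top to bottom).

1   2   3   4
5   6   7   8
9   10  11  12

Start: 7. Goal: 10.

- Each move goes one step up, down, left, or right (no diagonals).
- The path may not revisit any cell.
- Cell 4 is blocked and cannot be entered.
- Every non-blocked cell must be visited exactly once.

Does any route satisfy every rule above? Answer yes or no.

no

Colour the cells like a checkerboard: each orthogonal step flips colour, so a Hamiltonian route alternates colours. Here there are 6 cells of one colour and 5 of the other, with start on the same colour as the goal — the counts and endpoints can't be arranged into an alternating sequence of length 11, so no Hamiltonian route exists.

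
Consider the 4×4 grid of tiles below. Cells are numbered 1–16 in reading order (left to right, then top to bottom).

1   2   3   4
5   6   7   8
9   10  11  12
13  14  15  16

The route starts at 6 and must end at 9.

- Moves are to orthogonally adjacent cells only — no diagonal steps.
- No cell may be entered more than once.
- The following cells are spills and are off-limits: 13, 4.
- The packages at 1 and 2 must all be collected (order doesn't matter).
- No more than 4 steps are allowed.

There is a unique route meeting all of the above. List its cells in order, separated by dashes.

6 - 2 - 1 - 5 - 9

The 4-move cap with required stops at 1, 2 leaves no slack for detours.
Route from 6: up 1 to 2, left 1 to 1, down 2 to 9 — 4 moves in all.
Check: all required cells visited; 4 ≤ 4 moves.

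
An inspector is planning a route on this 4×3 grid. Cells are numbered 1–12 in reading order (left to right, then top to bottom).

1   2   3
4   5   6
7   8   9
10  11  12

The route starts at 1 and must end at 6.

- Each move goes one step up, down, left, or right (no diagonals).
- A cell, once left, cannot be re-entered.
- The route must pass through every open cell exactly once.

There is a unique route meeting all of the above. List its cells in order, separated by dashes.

Need to visit all 12 open cells exactly once, starting at 1 and ending at 6.
Route from 1: down 3 to 10, right 2 to 12, up 1 to 9, left 1 to 8, up 2 to 2, right 1 to 3, down 1 to 6 — 11 moves in all.
Check: all 12 open cells covered.

1 - 4 - 7 - 10 - 11 - 12 - 9 - 8 - 5 - 2 - 3 - 6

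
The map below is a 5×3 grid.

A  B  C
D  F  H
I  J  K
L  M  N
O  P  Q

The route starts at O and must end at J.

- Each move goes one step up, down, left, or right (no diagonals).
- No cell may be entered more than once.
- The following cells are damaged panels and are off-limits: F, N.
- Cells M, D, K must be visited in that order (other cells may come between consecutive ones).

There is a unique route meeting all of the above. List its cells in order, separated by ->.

O -> P -> M -> L -> I -> D -> A -> B -> C -> H -> K -> J

The waypoints must appear in the order M, D, K, with no cell reused.
Route from O: right to P, up to M, left to L, 3× up (reaching A), 2× right (reaching C), 2× down (reaching K), left to J — 11 moves in all.
Check: order respected (M at step 2, D at step 5, K at step 10).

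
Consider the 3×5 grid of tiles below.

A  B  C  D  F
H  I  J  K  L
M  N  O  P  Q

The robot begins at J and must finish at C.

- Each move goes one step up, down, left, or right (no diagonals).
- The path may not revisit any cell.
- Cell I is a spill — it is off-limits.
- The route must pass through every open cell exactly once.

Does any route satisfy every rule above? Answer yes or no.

One route that works: J → K → D → F → L → Q → P → O → N → M → H → A → B → C.

yes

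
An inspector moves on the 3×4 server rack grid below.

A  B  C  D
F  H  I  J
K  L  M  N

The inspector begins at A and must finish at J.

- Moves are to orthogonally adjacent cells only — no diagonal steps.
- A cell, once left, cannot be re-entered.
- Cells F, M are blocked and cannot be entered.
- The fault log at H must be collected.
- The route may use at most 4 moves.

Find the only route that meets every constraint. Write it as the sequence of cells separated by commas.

The budget equals the shortest possible length, so every move has to be on a shortest route through the required cells.
Route from A: right to B, down to H, 2× right (reaching J) — 4 moves in all.
Check: all required cells visited; 4 ≤ 4 moves.

A, B, H, I, J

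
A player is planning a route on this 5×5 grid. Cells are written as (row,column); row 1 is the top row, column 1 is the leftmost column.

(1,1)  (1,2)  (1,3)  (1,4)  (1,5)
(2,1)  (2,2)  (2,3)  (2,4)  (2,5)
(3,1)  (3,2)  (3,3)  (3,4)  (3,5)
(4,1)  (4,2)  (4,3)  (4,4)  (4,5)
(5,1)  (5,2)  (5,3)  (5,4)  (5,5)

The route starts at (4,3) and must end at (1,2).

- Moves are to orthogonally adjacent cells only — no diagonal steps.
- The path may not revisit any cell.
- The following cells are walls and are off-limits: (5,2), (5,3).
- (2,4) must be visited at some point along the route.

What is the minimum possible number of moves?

6

Any route passes through (2,4) somewhere between (4,3) and (1,2). Summing Manhattan distances along the two legs ((4,3) → (2,4) → (1,2)) gives a lower bound of 3 + 3 = 6 moves.
A route of 6 moves achieves this: (4,3) → (3,3) → (2,3) → (2,4) → (1,4) → (1,3) → (1,2).
Since 6 matches the lower bound, it is optimal.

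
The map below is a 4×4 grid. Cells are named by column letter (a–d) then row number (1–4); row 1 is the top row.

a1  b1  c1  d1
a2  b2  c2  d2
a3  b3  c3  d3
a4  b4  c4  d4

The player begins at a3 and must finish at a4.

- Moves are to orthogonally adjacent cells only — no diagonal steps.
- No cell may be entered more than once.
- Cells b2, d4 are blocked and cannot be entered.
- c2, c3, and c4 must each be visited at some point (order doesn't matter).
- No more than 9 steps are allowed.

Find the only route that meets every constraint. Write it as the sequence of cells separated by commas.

a3, a2, a1, b1, c1, c2, c3, c4, b4, a4

The 9-move cap with required stops at c2, c3, c4 leaves no slack for detours.
Route from a3: up 2 to a1, right 2 to c1, down 3 to c4, left 2 to a4 — 9 moves in all.
Check: all required cells visited; 9 ≤ 9 moves.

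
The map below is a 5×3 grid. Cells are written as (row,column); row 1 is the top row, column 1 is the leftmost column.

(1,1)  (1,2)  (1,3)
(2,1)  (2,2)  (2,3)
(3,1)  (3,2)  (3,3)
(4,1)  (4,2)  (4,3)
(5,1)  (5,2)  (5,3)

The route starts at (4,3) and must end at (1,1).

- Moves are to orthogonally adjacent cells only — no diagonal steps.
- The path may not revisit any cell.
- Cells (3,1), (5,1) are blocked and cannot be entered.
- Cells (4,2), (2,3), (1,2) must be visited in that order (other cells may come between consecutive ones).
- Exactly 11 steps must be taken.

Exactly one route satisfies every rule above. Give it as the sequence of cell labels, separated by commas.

(4,3), (5,3), (5,2), (4,2), (3,2), (3,3), (2,3), (1,3), (1,2), (2,2), (2,1), (1,1)

The waypoints must appear in the order (4,2), (2,3), (1,2), with no cell reused.
Route from (4,3): down to (5,3), left to (5,2), 2× up (reaching (3,2)), right to (3,3), 2× up (reaching (1,3)), left to (1,2), down to (2,2), left to (2,1), up to (1,1) — 11 moves in all.
Check: order respected ((4,2) at step 3, (2,3) at step 6, (1,2) at step 8); 11 moves as required.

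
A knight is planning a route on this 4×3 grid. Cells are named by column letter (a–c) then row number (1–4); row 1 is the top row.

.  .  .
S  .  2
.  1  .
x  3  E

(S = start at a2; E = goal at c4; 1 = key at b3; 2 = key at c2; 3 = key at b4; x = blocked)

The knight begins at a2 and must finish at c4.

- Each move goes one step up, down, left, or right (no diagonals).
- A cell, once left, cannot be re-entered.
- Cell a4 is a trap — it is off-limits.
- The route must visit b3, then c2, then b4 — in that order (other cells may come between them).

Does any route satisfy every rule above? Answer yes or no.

no

Ignoring the required order, 5 revisit-free routes from a2 to c4 pass through all of b3, c2, and b4; the waypoint orders that occur are c2 → b3 → b4 (5) — never b3 → c2 → b4.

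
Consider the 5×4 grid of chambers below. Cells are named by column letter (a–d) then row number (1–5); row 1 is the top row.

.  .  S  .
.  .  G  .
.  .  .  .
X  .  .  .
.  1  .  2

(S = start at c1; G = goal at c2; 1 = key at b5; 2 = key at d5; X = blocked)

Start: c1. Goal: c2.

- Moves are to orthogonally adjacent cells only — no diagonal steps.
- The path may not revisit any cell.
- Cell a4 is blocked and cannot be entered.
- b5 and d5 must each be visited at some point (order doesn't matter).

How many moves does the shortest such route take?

11

Any route passes through b5 and d5 in some order between c1 and c2. Summing Manhattan distances along each leg and taking the cheapest ordering (c1 → b5 → d5 → c2) gives a lower bound of 5 + 2 + 4 = 11 moves.
A route of 11 moves achieves this: c1 → b1 → b2 → b3 → b4 → b5 → c5 → d5 → d4 → d3 → d2 → c2.
Since 11 matches the lower bound, it is optimal.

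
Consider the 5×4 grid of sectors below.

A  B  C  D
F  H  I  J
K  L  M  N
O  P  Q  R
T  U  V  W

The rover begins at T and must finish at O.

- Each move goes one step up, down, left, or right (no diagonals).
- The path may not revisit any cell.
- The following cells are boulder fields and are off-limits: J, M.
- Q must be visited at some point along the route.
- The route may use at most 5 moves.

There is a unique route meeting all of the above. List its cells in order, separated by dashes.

The 5-move cap with required stops at Q leaves no slack for detours.
Route from T: right 2 to V, up 1 to Q, left 2 to O — 5 moves in all.
Check: all required cells visited; 5 ≤ 5 moves.

T - U - V - Q - P - O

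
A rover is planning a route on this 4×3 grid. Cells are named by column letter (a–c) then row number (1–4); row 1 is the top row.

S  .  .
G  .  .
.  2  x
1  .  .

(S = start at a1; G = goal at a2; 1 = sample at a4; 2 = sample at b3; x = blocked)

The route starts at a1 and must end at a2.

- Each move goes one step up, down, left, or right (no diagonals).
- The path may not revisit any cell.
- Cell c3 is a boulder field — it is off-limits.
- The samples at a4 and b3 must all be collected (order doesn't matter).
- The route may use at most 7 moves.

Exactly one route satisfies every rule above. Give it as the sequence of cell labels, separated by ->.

a1 -> b1 -> b2 -> b3 -> b4 -> a4 -> a3 -> a2

The budget equals the shortest possible length, so every move has to be on a shortest route through the required cells.
Route from a1: right 1 to b1, down 3 to b4, left 1 to a4, up 2 to a2 — 7 moves in all.
Check: all required cells visited; 7 ≤ 7 moves.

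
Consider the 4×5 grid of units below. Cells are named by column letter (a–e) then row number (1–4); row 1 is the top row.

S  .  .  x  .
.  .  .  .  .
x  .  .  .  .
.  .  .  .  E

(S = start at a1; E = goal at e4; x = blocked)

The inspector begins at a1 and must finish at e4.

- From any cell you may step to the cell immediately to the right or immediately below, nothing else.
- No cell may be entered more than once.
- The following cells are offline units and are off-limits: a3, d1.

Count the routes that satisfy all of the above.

26

A right/down-only route from a1 to e4 makes exactly 3 down-moves and 4 right-moves in some order.
With no other constraints that would be C(7,3) = 35 routes.
Subtract routes through each blocked cell (inclusion–exclusion for overlaps): − through d1: 4 − through a3: 5 → 26.
That gives 26 routes.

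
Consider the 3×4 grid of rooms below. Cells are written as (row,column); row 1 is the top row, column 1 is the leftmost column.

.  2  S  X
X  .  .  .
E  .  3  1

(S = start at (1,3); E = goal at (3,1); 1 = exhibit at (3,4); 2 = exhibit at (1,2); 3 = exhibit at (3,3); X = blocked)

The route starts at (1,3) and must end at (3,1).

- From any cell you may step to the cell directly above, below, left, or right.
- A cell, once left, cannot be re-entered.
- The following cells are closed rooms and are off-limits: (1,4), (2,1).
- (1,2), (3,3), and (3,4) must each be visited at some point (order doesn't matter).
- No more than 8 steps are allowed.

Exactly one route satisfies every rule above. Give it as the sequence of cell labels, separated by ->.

(1,3) -> (1,2) -> (2,2) -> (2,3) -> (2,4) -> (3,4) -> (3,3) -> (3,2) -> (3,1)

Any route must reach (1,2), (3,3), and (3,4) and still end at (3,1) within 8 moves, so the order of the required stops is forced.
Route from (1,3): left to (1,2), down to (2,2), 2× right (reaching (2,4)), down to (3,4), 3× left (reaching (3,1)) — 8 moves in all.
Check: all required cells visited; 8 ≤ 8 moves.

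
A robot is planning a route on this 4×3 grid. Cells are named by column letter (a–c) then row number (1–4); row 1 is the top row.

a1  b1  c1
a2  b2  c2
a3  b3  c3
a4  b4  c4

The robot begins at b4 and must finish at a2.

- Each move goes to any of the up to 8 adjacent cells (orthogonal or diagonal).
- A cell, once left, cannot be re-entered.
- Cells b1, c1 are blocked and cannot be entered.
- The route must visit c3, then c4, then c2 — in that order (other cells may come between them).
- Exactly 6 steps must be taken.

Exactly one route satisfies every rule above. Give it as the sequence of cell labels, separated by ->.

The waypoints must appear in the order c3, c4, c2, with no cell reused.
Route from b4: up-right to c3, down to c4, up-left to b3, up-right to c2, 2× left (reaching a2) — 6 moves in all.
Check: order respected (c3 at step 1, c4 at step 2, c2 at step 4); 6 moves as required.

b4 -> c3 -> c4 -> b3 -> c2 -> b2 -> a2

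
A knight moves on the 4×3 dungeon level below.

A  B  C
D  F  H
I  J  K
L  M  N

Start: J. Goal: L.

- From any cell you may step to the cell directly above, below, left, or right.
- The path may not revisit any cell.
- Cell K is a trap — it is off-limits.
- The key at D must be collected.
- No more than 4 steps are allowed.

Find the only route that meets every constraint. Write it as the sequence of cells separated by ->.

J -> F -> D -> I -> L

Any route must reach D and still end at L within 4 moves, so the order of the required stops is forced.
Route from J: up 1 to F, left 1 to D, down 2 to L — 4 moves in all.
Check: all required cells visited; 4 ≤ 4 moves.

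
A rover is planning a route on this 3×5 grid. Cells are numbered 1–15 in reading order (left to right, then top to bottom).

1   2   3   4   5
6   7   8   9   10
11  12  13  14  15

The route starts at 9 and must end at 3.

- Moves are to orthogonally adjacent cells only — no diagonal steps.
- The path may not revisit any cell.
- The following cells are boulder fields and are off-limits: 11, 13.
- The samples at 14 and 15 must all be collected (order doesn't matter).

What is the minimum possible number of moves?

Any route passes through 14 and 15 in some order between 9 and 3. Summing Manhattan distances along each leg and taking the cheapest ordering (9 → 15 → 14 → 3) gives a lower bound of 2 + 1 + 3 = 6 moves.
A route of 6 moves achieves this: 9 → 14 → 15 → 10 → 5 → 4 → 3.
Since 6 matches the lower bound, it is optimal.

6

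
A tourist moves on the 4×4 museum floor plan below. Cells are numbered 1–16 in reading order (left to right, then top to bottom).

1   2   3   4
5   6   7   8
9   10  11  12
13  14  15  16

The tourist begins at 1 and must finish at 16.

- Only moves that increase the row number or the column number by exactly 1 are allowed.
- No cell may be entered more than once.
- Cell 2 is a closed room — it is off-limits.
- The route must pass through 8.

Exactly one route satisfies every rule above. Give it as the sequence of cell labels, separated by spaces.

Moves only go right or down, so the column and row indices never decrease.
Route from 1: down 1 to 5, right 3 to 8, down 2 to 16 — 6 moves in all.
Check: all required cells visited.

1 5 6 7 8 12 16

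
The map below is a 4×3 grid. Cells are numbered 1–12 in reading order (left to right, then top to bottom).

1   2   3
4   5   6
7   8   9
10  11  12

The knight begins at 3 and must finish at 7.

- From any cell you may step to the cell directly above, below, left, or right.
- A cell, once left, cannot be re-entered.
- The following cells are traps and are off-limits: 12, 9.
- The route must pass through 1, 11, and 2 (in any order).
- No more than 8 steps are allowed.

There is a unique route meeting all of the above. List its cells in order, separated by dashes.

3 - 2 - 1 - 4 - 5 - 8 - 11 - 10 - 7

The budget equals the shortest possible length, so every move has to be on a shortest route through the required cells.
Route from 3: 2× left (reaching 1), down to 4, right to 5, 2× down (reaching 11), left to 10, up to 7 — 8 moves in all.
Check: all required cells visited; 8 ≤ 8 moves.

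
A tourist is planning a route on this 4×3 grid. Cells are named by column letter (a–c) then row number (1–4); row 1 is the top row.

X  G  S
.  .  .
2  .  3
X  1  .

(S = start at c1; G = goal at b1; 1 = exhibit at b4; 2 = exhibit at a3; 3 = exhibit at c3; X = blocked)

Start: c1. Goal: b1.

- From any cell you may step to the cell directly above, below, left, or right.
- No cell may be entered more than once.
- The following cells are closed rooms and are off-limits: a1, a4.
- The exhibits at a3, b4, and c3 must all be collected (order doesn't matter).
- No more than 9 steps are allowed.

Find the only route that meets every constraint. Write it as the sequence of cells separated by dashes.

c1 - c2 - c3 - c4 - b4 - b3 - a3 - a2 - b2 - b1

Any route must reach a3, b4, and c3 and still end at b1 within 9 moves, so the order of the required stops is forced.
Route from c1: down 3 to c4, left 1 to b4, up 1 to b3, left 1 to a3, up 1 to a2, right 1 to b2, up 1 to b1 — 9 moves in all.
Check: all required cells visited; 9 ≤ 9 moves.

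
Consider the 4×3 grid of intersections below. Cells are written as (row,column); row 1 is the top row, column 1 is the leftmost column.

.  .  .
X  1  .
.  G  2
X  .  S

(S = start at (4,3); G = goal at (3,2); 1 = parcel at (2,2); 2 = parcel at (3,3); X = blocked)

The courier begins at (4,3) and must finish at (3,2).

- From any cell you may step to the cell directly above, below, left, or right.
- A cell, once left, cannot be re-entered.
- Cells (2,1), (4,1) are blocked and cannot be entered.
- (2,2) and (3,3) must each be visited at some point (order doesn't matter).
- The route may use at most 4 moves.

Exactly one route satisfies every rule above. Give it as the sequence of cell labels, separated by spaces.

The budget equals the shortest possible length, so every move has to be on a shortest route through the required cells.
Route from (4,3): up 2 to (2,3), left 1 to (2,2), down 1 to (3,2) — 4 moves in all.
Check: all required cells visited; 4 ≤ 4 moves.

(4,3) (3,3) (2,3) (2,2) (3,2)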